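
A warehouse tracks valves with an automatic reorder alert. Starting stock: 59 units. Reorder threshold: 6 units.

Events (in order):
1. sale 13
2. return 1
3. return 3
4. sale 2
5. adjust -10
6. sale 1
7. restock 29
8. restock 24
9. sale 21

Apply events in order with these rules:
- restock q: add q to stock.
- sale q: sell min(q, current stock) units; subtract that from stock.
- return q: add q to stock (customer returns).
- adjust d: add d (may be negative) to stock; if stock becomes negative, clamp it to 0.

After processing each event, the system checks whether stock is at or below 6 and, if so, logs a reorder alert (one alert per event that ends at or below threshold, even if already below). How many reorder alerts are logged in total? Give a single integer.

Processing events:
Start: stock = 59
  Event 1 (sale 13): sell min(13,59)=13. stock: 59 - 13 = 46. total_sold = 13
  Event 2 (return 1): 46 + 1 = 47
  Event 3 (return 3): 47 + 3 = 50
  Event 4 (sale 2): sell min(2,50)=2. stock: 50 - 2 = 48. total_sold = 15
  Event 5 (adjust -10): 48 + -10 = 38
  Event 6 (sale 1): sell min(1,38)=1. stock: 38 - 1 = 37. total_sold = 16
  Event 7 (restock 29): 37 + 29 = 66
  Event 8 (restock 24): 66 + 24 = 90
  Event 9 (sale 21): sell min(21,90)=21. stock: 90 - 21 = 69. total_sold = 37
Final: stock = 69, total_sold = 37

Checking against threshold 6:
  After event 1: stock=46 > 6
  After event 2: stock=47 > 6
  After event 3: stock=50 > 6
  After event 4: stock=48 > 6
  After event 5: stock=38 > 6
  After event 6: stock=37 > 6
  After event 7: stock=66 > 6
  After event 8: stock=90 > 6
  After event 9: stock=69 > 6
Alert events: []. Count = 0

Answer: 0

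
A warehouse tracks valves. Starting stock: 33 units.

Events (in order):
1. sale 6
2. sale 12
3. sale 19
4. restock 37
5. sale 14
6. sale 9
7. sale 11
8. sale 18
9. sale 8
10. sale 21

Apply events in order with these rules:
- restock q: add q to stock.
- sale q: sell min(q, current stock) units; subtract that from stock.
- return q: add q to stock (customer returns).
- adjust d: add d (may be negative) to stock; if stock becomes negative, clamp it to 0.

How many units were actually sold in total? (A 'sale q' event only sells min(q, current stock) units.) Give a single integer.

Answer: 70

Derivation:
Processing events:
Start: stock = 33
  Event 1 (sale 6): sell min(6,33)=6. stock: 33 - 6 = 27. total_sold = 6
  Event 2 (sale 12): sell min(12,27)=12. stock: 27 - 12 = 15. total_sold = 18
  Event 3 (sale 19): sell min(19,15)=15. stock: 15 - 15 = 0. total_sold = 33
  Event 4 (restock 37): 0 + 37 = 37
  Event 5 (sale 14): sell min(14,37)=14. stock: 37 - 14 = 23. total_sold = 47
  Event 6 (sale 9): sell min(9,23)=9. stock: 23 - 9 = 14. total_sold = 56
  Event 7 (sale 11): sell min(11,14)=11. stock: 14 - 11 = 3. total_sold = 67
  Event 8 (sale 18): sell min(18,3)=3. stock: 3 - 3 = 0. total_sold = 70
  Event 9 (sale 8): sell min(8,0)=0. stock: 0 - 0 = 0. total_sold = 70
  Event 10 (sale 21): sell min(21,0)=0. stock: 0 - 0 = 0. total_sold = 70
Final: stock = 0, total_sold = 70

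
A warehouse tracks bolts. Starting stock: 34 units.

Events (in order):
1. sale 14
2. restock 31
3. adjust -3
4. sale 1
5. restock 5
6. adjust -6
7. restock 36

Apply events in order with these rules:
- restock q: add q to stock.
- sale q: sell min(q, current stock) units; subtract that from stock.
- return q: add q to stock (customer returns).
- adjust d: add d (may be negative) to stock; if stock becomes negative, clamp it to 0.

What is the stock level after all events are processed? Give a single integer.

Processing events:
Start: stock = 34
  Event 1 (sale 14): sell min(14,34)=14. stock: 34 - 14 = 20. total_sold = 14
  Event 2 (restock 31): 20 + 31 = 51
  Event 3 (adjust -3): 51 + -3 = 48
  Event 4 (sale 1): sell min(1,48)=1. stock: 48 - 1 = 47. total_sold = 15
  Event 5 (restock 5): 47 + 5 = 52
  Event 6 (adjust -6): 52 + -6 = 46
  Event 7 (restock 36): 46 + 36 = 82
Final: stock = 82, total_sold = 15

Answer: 82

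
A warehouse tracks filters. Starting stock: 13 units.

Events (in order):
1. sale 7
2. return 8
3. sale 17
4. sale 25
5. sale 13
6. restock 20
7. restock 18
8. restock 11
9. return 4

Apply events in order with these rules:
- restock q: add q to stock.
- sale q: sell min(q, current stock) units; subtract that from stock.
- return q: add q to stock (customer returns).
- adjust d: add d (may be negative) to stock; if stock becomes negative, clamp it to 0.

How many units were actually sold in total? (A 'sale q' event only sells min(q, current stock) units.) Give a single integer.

Answer: 21

Derivation:
Processing events:
Start: stock = 13
  Event 1 (sale 7): sell min(7,13)=7. stock: 13 - 7 = 6. total_sold = 7
  Event 2 (return 8): 6 + 8 = 14
  Event 3 (sale 17): sell min(17,14)=14. stock: 14 - 14 = 0. total_sold = 21
  Event 4 (sale 25): sell min(25,0)=0. stock: 0 - 0 = 0. total_sold = 21
  Event 5 (sale 13): sell min(13,0)=0. stock: 0 - 0 = 0. total_sold = 21
  Event 6 (restock 20): 0 + 20 = 20
  Event 7 (restock 18): 20 + 18 = 38
  Event 8 (restock 11): 38 + 11 = 49
  Event 9 (return 4): 49 + 4 = 53
Final: stock = 53, total_sold = 21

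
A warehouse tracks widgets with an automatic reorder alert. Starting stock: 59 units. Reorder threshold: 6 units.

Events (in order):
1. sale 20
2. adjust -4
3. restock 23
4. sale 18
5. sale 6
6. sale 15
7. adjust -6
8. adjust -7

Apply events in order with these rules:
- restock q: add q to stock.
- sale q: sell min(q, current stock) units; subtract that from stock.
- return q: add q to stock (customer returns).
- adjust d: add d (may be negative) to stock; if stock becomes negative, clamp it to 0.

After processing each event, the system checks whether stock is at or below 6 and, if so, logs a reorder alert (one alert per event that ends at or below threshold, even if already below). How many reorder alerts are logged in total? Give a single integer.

Answer: 1

Derivation:
Processing events:
Start: stock = 59
  Event 1 (sale 20): sell min(20,59)=20. stock: 59 - 20 = 39. total_sold = 20
  Event 2 (adjust -4): 39 + -4 = 35
  Event 3 (restock 23): 35 + 23 = 58
  Event 4 (sale 18): sell min(18,58)=18. stock: 58 - 18 = 40. total_sold = 38
  Event 5 (sale 6): sell min(6,40)=6. stock: 40 - 6 = 34. total_sold = 44
  Event 6 (sale 15): sell min(15,34)=15. stock: 34 - 15 = 19. total_sold = 59
  Event 7 (adjust -6): 19 + -6 = 13
  Event 8 (adjust -7): 13 + -7 = 6
Final: stock = 6, total_sold = 59

Checking against threshold 6:
  After event 1: stock=39 > 6
  After event 2: stock=35 > 6
  After event 3: stock=58 > 6
  After event 4: stock=40 > 6
  After event 5: stock=34 > 6
  After event 6: stock=19 > 6
  After event 7: stock=13 > 6
  After event 8: stock=6 <= 6 -> ALERT
Alert events: [8]. Count = 1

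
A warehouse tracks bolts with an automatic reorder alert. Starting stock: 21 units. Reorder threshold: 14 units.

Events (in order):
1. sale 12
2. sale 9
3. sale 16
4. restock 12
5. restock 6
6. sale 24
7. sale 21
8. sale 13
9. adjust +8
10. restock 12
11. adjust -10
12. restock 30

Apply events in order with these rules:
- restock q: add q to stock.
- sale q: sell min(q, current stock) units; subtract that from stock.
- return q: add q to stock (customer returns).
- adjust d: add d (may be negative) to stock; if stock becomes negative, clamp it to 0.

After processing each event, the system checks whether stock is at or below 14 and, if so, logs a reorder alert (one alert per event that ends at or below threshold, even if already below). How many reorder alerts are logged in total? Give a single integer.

Answer: 9

Derivation:
Processing events:
Start: stock = 21
  Event 1 (sale 12): sell min(12,21)=12. stock: 21 - 12 = 9. total_sold = 12
  Event 2 (sale 9): sell min(9,9)=9. stock: 9 - 9 = 0. total_sold = 21
  Event 3 (sale 16): sell min(16,0)=0. stock: 0 - 0 = 0. total_sold = 21
  Event 4 (restock 12): 0 + 12 = 12
  Event 5 (restock 6): 12 + 6 = 18
  Event 6 (sale 24): sell min(24,18)=18. stock: 18 - 18 = 0. total_sold = 39
  Event 7 (sale 21): sell min(21,0)=0. stock: 0 - 0 = 0. total_sold = 39
  Event 8 (sale 13): sell min(13,0)=0. stock: 0 - 0 = 0. total_sold = 39
  Event 9 (adjust +8): 0 + 8 = 8
  Event 10 (restock 12): 8 + 12 = 20
  Event 11 (adjust -10): 20 + -10 = 10
  Event 12 (restock 30): 10 + 30 = 40
Final: stock = 40, total_sold = 39

Checking against threshold 14:
  After event 1: stock=9 <= 14 -> ALERT
  After event 2: stock=0 <= 14 -> ALERT
  After event 3: stock=0 <= 14 -> ALERT
  After event 4: stock=12 <= 14 -> ALERT
  After event 5: stock=18 > 14
  After event 6: stock=0 <= 14 -> ALERT
  After event 7: stock=0 <= 14 -> ALERT
  After event 8: stock=0 <= 14 -> ALERT
  After event 9: stock=8 <= 14 -> ALERT
  After event 10: stock=20 > 14
  After event 11: stock=10 <= 14 -> ALERT
  After event 12: stock=40 > 14
Alert events: [1, 2, 3, 4, 6, 7, 8, 9, 11]. Count = 9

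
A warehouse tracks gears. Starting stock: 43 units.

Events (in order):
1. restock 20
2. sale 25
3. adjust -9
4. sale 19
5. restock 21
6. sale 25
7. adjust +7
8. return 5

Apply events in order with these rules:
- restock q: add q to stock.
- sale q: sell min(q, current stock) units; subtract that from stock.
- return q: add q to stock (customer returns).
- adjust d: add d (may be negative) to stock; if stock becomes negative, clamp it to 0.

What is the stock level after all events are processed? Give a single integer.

Processing events:
Start: stock = 43
  Event 1 (restock 20): 43 + 20 = 63
  Event 2 (sale 25): sell min(25,63)=25. stock: 63 - 25 = 38. total_sold = 25
  Event 3 (adjust -9): 38 + -9 = 29
  Event 4 (sale 19): sell min(19,29)=19. stock: 29 - 19 = 10. total_sold = 44
  Event 5 (restock 21): 10 + 21 = 31
  Event 6 (sale 25): sell min(25,31)=25. stock: 31 - 25 = 6. total_sold = 69
  Event 7 (adjust +7): 6 + 7 = 13
  Event 8 (return 5): 13 + 5 = 18
Final: stock = 18, total_sold = 69

Answer: 18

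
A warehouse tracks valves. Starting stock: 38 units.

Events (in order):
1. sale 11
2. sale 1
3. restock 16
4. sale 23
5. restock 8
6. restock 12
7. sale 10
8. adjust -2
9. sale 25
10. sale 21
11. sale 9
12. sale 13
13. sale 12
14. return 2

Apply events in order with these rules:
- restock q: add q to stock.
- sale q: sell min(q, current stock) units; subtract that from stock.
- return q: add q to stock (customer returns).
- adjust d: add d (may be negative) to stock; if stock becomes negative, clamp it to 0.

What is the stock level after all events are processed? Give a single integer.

Processing events:
Start: stock = 38
  Event 1 (sale 11): sell min(11,38)=11. stock: 38 - 11 = 27. total_sold = 11
  Event 2 (sale 1): sell min(1,27)=1. stock: 27 - 1 = 26. total_sold = 12
  Event 3 (restock 16): 26 + 16 = 42
  Event 4 (sale 23): sell min(23,42)=23. stock: 42 - 23 = 19. total_sold = 35
  Event 5 (restock 8): 19 + 8 = 27
  Event 6 (restock 12): 27 + 12 = 39
  Event 7 (sale 10): sell min(10,39)=10. stock: 39 - 10 = 29. total_sold = 45
  Event 8 (adjust -2): 29 + -2 = 27
  Event 9 (sale 25): sell min(25,27)=25. stock: 27 - 25 = 2. total_sold = 70
  Event 10 (sale 21): sell min(21,2)=2. stock: 2 - 2 = 0. total_sold = 72
  Event 11 (sale 9): sell min(9,0)=0. stock: 0 - 0 = 0. total_sold = 72
  Event 12 (sale 13): sell min(13,0)=0. stock: 0 - 0 = 0. total_sold = 72
  Event 13 (sale 12): sell min(12,0)=0. stock: 0 - 0 = 0. total_sold = 72
  Event 14 (return 2): 0 + 2 = 2
Final: stock = 2, total_sold = 72

Answer: 2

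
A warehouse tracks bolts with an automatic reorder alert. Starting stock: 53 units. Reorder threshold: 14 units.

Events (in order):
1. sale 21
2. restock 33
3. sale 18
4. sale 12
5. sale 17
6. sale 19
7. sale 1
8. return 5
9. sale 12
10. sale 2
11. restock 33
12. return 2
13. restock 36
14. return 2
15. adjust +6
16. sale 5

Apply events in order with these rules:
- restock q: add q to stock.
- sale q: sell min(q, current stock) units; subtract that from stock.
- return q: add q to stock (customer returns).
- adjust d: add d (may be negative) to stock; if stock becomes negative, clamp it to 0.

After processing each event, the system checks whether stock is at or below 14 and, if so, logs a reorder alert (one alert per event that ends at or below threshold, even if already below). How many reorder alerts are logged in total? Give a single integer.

Answer: 5

Derivation:
Processing events:
Start: stock = 53
  Event 1 (sale 21): sell min(21,53)=21. stock: 53 - 21 = 32. total_sold = 21
  Event 2 (restock 33): 32 + 33 = 65
  Event 3 (sale 18): sell min(18,65)=18. stock: 65 - 18 = 47. total_sold = 39
  Event 4 (sale 12): sell min(12,47)=12. stock: 47 - 12 = 35. total_sold = 51
  Event 5 (sale 17): sell min(17,35)=17. stock: 35 - 17 = 18. total_sold = 68
  Event 6 (sale 19): sell min(19,18)=18. stock: 18 - 18 = 0. total_sold = 86
  Event 7 (sale 1): sell min(1,0)=0. stock: 0 - 0 = 0. total_sold = 86
  Event 8 (return 5): 0 + 5 = 5
  Event 9 (sale 12): sell min(12,5)=5. stock: 5 - 5 = 0. total_sold = 91
  Event 10 (sale 2): sell min(2,0)=0. stock: 0 - 0 = 0. total_sold = 91
  Event 11 (restock 33): 0 + 33 = 33
  Event 12 (return 2): 33 + 2 = 35
  Event 13 (restock 36): 35 + 36 = 71
  Event 14 (return 2): 71 + 2 = 73
  Event 15 (adjust +6): 73 + 6 = 79
  Event 16 (sale 5): sell min(5,79)=5. stock: 79 - 5 = 74. total_sold = 96
Final: stock = 74, total_sold = 96

Checking against threshold 14:
  After event 1: stock=32 > 14
  After event 2: stock=65 > 14
  After event 3: stock=47 > 14
  After event 4: stock=35 > 14
  After event 5: stock=18 > 14
  After event 6: stock=0 <= 14 -> ALERT
  After event 7: stock=0 <= 14 -> ALERT
  After event 8: stock=5 <= 14 -> ALERT
  After event 9: stock=0 <= 14 -> ALERT
  After event 10: stock=0 <= 14 -> ALERT
  After event 11: stock=33 > 14
  After event 12: stock=35 > 14
  After event 13: stock=71 > 14
  After event 14: stock=73 > 14
  After event 15: stock=79 > 14
  After event 16: stock=74 > 14
Alert events: [6, 7, 8, 9, 10]. Count = 5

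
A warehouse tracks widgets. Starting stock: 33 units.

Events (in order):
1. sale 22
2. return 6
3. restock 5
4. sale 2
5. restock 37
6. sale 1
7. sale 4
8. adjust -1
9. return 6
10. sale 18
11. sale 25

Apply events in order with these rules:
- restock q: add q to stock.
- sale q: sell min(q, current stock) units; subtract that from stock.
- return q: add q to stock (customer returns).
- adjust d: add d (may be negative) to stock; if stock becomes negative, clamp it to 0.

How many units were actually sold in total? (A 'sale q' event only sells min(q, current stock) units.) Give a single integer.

Processing events:
Start: stock = 33
  Event 1 (sale 22): sell min(22,33)=22. stock: 33 - 22 = 11. total_sold = 22
  Event 2 (return 6): 11 + 6 = 17
  Event 3 (restock 5): 17 + 5 = 22
  Event 4 (sale 2): sell min(2,22)=2. stock: 22 - 2 = 20. total_sold = 24
  Event 5 (restock 37): 20 + 37 = 57
  Event 6 (sale 1): sell min(1,57)=1. stock: 57 - 1 = 56. total_sold = 25
  Event 7 (sale 4): sell min(4,56)=4. stock: 56 - 4 = 52. total_sold = 29
  Event 8 (adjust -1): 52 + -1 = 51
  Event 9 (return 6): 51 + 6 = 57
  Event 10 (sale 18): sell min(18,57)=18. stock: 57 - 18 = 39. total_sold = 47
  Event 11 (sale 25): sell min(25,39)=25. stock: 39 - 25 = 14. total_sold = 72
Final: stock = 14, total_sold = 72

Answer: 72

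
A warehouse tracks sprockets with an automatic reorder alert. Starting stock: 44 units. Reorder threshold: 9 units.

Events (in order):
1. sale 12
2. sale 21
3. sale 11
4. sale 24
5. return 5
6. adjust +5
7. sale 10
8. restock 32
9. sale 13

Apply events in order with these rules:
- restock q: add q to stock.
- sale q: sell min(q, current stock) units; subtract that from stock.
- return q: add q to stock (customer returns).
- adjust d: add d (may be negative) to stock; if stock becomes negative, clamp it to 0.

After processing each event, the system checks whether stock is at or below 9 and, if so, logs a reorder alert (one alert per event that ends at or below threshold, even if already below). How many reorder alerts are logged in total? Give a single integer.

Processing events:
Start: stock = 44
  Event 1 (sale 12): sell min(12,44)=12. stock: 44 - 12 = 32. total_sold = 12
  Event 2 (sale 21): sell min(21,32)=21. stock: 32 - 21 = 11. total_sold = 33
  Event 3 (sale 11): sell min(11,11)=11. stock: 11 - 11 = 0. total_sold = 44
  Event 4 (sale 24): sell min(24,0)=0. stock: 0 - 0 = 0. total_sold = 44
  Event 5 (return 5): 0 + 5 = 5
  Event 6 (adjust +5): 5 + 5 = 10
  Event 7 (sale 10): sell min(10,10)=10. stock: 10 - 10 = 0. total_sold = 54
  Event 8 (restock 32): 0 + 32 = 32
  Event 9 (sale 13): sell min(13,32)=13. stock: 32 - 13 = 19. total_sold = 67
Final: stock = 19, total_sold = 67

Checking against threshold 9:
  After event 1: stock=32 > 9
  After event 2: stock=11 > 9
  After event 3: stock=0 <= 9 -> ALERT
  After event 4: stock=0 <= 9 -> ALERT
  After event 5: stock=5 <= 9 -> ALERT
  After event 6: stock=10 > 9
  After event 7: stock=0 <= 9 -> ALERT
  After event 8: stock=32 > 9
  After event 9: stock=19 > 9
Alert events: [3, 4, 5, 7]. Count = 4

Answer: 4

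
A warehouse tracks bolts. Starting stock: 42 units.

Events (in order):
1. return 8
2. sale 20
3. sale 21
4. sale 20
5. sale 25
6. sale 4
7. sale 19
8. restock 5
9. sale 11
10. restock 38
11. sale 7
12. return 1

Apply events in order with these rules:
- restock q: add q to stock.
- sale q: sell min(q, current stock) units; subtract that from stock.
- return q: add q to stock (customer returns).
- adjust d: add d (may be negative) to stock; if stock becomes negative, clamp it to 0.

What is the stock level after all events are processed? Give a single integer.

Processing events:
Start: stock = 42
  Event 1 (return 8): 42 + 8 = 50
  Event 2 (sale 20): sell min(20,50)=20. stock: 50 - 20 = 30. total_sold = 20
  Event 3 (sale 21): sell min(21,30)=21. stock: 30 - 21 = 9. total_sold = 41
  Event 4 (sale 20): sell min(20,9)=9. stock: 9 - 9 = 0. total_sold = 50
  Event 5 (sale 25): sell min(25,0)=0. stock: 0 - 0 = 0. total_sold = 50
  Event 6 (sale 4): sell min(4,0)=0. stock: 0 - 0 = 0. total_sold = 50
  Event 7 (sale 19): sell min(19,0)=0. stock: 0 - 0 = 0. total_sold = 50
  Event 8 (restock 5): 0 + 5 = 5
  Event 9 (sale 11): sell min(11,5)=5. stock: 5 - 5 = 0. total_sold = 55
  Event 10 (restock 38): 0 + 38 = 38
  Event 11 (sale 7): sell min(7,38)=7. stock: 38 - 7 = 31. total_sold = 62
  Event 12 (return 1): 31 + 1 = 32
Final: stock = 32, total_sold = 62

Answer: 32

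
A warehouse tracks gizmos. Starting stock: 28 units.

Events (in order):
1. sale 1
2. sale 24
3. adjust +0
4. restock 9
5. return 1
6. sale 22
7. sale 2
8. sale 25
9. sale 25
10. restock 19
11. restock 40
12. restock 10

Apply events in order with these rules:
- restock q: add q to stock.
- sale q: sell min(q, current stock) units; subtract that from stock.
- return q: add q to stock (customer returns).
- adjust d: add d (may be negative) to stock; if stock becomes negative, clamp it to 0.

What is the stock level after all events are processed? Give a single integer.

Processing events:
Start: stock = 28
  Event 1 (sale 1): sell min(1,28)=1. stock: 28 - 1 = 27. total_sold = 1
  Event 2 (sale 24): sell min(24,27)=24. stock: 27 - 24 = 3. total_sold = 25
  Event 3 (adjust +0): 3 + 0 = 3
  Event 4 (restock 9): 3 + 9 = 12
  Event 5 (return 1): 12 + 1 = 13
  Event 6 (sale 22): sell min(22,13)=13. stock: 13 - 13 = 0. total_sold = 38
  Event 7 (sale 2): sell min(2,0)=0. stock: 0 - 0 = 0. total_sold = 38
  Event 8 (sale 25): sell min(25,0)=0. stock: 0 - 0 = 0. total_sold = 38
  Event 9 (sale 25): sell min(25,0)=0. stock: 0 - 0 = 0. total_sold = 38
  Event 10 (restock 19): 0 + 19 = 19
  Event 11 (restock 40): 19 + 40 = 59
  Event 12 (restock 10): 59 + 10 = 69
Final: stock = 69, total_sold = 38

Answer: 69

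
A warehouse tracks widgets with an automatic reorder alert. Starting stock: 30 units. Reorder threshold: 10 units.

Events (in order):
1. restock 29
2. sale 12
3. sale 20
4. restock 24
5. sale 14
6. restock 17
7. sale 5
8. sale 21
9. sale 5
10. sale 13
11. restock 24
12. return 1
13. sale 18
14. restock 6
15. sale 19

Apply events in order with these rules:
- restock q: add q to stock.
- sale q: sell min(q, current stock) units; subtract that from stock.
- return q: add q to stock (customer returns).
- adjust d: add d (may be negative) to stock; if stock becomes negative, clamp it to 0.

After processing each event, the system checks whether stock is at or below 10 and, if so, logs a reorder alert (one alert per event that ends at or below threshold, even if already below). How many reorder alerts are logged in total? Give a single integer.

Processing events:
Start: stock = 30
  Event 1 (restock 29): 30 + 29 = 59
  Event 2 (sale 12): sell min(12,59)=12. stock: 59 - 12 = 47. total_sold = 12
  Event 3 (sale 20): sell min(20,47)=20. stock: 47 - 20 = 27. total_sold = 32
  Event 4 (restock 24): 27 + 24 = 51
  Event 5 (sale 14): sell min(14,51)=14. stock: 51 - 14 = 37. total_sold = 46
  Event 6 (restock 17): 37 + 17 = 54
  Event 7 (sale 5): sell min(5,54)=5. stock: 54 - 5 = 49. total_sold = 51
  Event 8 (sale 21): sell min(21,49)=21. stock: 49 - 21 = 28. total_sold = 72
  Event 9 (sale 5): sell min(5,28)=5. stock: 28 - 5 = 23. total_sold = 77
  Event 10 (sale 13): sell min(13,23)=13. stock: 23 - 13 = 10. total_sold = 90
  Event 11 (restock 24): 10 + 24 = 34
  Event 12 (return 1): 34 + 1 = 35
  Event 13 (sale 18): sell min(18,35)=18. stock: 35 - 18 = 17. total_sold = 108
  Event 14 (restock 6): 17 + 6 = 23
  Event 15 (sale 19): sell min(19,23)=19. stock: 23 - 19 = 4. total_sold = 127
Final: stock = 4, total_sold = 127

Checking against threshold 10:
  After event 1: stock=59 > 10
  After event 2: stock=47 > 10
  After event 3: stock=27 > 10
  After event 4: stock=51 > 10
  After event 5: stock=37 > 10
  After event 6: stock=54 > 10
  After event 7: stock=49 > 10
  After event 8: stock=28 > 10
  After event 9: stock=23 > 10
  After event 10: stock=10 <= 10 -> ALERT
  After event 11: stock=34 > 10
  After event 12: stock=35 > 10
  After event 13: stock=17 > 10
  After event 14: stock=23 > 10
  After event 15: stock=4 <= 10 -> ALERT
Alert events: [10, 15]. Count = 2

Answer: 2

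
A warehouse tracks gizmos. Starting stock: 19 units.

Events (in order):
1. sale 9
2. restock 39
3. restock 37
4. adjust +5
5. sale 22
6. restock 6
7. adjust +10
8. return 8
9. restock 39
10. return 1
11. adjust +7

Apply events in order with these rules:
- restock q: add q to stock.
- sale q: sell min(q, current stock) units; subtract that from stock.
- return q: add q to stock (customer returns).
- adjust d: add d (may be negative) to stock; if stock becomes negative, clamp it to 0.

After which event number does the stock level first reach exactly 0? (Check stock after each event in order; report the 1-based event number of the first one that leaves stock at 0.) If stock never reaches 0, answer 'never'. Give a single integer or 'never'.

Answer: never

Derivation:
Processing events:
Start: stock = 19
  Event 1 (sale 9): sell min(9,19)=9. stock: 19 - 9 = 10. total_sold = 9
  Event 2 (restock 39): 10 + 39 = 49
  Event 3 (restock 37): 49 + 37 = 86
  Event 4 (adjust +5): 86 + 5 = 91
  Event 5 (sale 22): sell min(22,91)=22. stock: 91 - 22 = 69. total_sold = 31
  Event 6 (restock 6): 69 + 6 = 75
  Event 7 (adjust +10): 75 + 10 = 85
  Event 8 (return 8): 85 + 8 = 93
  Event 9 (restock 39): 93 + 39 = 132
  Event 10 (return 1): 132 + 1 = 133
  Event 11 (adjust +7): 133 + 7 = 140
Final: stock = 140, total_sold = 31

Stock never reaches 0.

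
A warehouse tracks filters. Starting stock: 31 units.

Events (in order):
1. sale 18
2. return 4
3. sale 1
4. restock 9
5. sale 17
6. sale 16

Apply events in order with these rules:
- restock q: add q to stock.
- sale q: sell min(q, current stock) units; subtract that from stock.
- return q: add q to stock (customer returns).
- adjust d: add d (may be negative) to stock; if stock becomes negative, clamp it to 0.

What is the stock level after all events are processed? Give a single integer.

Answer: 0

Derivation:
Processing events:
Start: stock = 31
  Event 1 (sale 18): sell min(18,31)=18. stock: 31 - 18 = 13. total_sold = 18
  Event 2 (return 4): 13 + 4 = 17
  Event 3 (sale 1): sell min(1,17)=1. stock: 17 - 1 = 16. total_sold = 19
  Event 4 (restock 9): 16 + 9 = 25
  Event 5 (sale 17): sell min(17,25)=17. stock: 25 - 17 = 8. total_sold = 36
  Event 6 (sale 16): sell min(16,8)=8. stock: 8 - 8 = 0. total_sold = 44
Final: stock = 0, total_sold = 44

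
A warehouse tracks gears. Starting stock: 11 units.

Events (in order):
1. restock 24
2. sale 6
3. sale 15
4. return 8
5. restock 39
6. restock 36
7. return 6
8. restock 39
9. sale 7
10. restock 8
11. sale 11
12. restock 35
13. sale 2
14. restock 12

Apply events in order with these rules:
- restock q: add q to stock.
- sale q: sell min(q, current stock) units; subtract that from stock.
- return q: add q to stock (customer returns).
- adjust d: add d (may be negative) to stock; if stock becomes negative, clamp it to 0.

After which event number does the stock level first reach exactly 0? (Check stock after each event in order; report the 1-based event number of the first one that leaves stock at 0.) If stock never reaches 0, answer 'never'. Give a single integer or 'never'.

Answer: never

Derivation:
Processing events:
Start: stock = 11
  Event 1 (restock 24): 11 + 24 = 35
  Event 2 (sale 6): sell min(6,35)=6. stock: 35 - 6 = 29. total_sold = 6
  Event 3 (sale 15): sell min(15,29)=15. stock: 29 - 15 = 14. total_sold = 21
  Event 4 (return 8): 14 + 8 = 22
  Event 5 (restock 39): 22 + 39 = 61
  Event 6 (restock 36): 61 + 36 = 97
  Event 7 (return 6): 97 + 6 = 103
  Event 8 (restock 39): 103 + 39 = 142
  Event 9 (sale 7): sell min(7,142)=7. stock: 142 - 7 = 135. total_sold = 28
  Event 10 (restock 8): 135 + 8 = 143
  Event 11 (sale 11): sell min(11,143)=11. stock: 143 - 11 = 132. total_sold = 39
  Event 12 (restock 35): 132 + 35 = 167
  Event 13 (sale 2): sell min(2,167)=2. stock: 167 - 2 = 165. total_sold = 41
  Event 14 (restock 12): 165 + 12 = 177
Final: stock = 177, total_sold = 41

Stock never reaches 0.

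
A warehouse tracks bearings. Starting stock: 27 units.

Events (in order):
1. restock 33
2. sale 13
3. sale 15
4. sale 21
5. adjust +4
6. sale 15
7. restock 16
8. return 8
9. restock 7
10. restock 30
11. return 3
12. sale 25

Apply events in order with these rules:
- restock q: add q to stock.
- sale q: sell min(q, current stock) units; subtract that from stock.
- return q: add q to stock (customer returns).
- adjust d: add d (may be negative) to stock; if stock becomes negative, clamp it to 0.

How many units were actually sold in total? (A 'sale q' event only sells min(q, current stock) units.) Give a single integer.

Answer: 89

Derivation:
Processing events:
Start: stock = 27
  Event 1 (restock 33): 27 + 33 = 60
  Event 2 (sale 13): sell min(13,60)=13. stock: 60 - 13 = 47. total_sold = 13
  Event 3 (sale 15): sell min(15,47)=15. stock: 47 - 15 = 32. total_sold = 28
  Event 4 (sale 21): sell min(21,32)=21. stock: 32 - 21 = 11. total_sold = 49
  Event 5 (adjust +4): 11 + 4 = 15
  Event 6 (sale 15): sell min(15,15)=15. stock: 15 - 15 = 0. total_sold = 64
  Event 7 (restock 16): 0 + 16 = 16
  Event 8 (return 8): 16 + 8 = 24
  Event 9 (restock 7): 24 + 7 = 31
  Event 10 (restock 30): 31 + 30 = 61
  Event 11 (return 3): 61 + 3 = 64
  Event 12 (sale 25): sell min(25,64)=25. stock: 64 - 25 = 39. total_sold = 89
Final: stock = 39, total_sold = 89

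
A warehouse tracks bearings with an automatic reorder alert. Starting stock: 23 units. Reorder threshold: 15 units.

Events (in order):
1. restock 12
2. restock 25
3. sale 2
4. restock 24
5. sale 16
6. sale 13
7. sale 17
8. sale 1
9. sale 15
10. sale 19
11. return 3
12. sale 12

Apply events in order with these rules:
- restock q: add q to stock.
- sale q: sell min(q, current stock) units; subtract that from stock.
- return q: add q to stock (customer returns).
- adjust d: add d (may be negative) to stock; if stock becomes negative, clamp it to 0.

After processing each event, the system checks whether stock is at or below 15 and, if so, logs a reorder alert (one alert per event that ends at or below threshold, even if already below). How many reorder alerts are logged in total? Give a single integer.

Answer: 3

Derivation:
Processing events:
Start: stock = 23
  Event 1 (restock 12): 23 + 12 = 35
  Event 2 (restock 25): 35 + 25 = 60
  Event 3 (sale 2): sell min(2,60)=2. stock: 60 - 2 = 58. total_sold = 2
  Event 4 (restock 24): 58 + 24 = 82
  Event 5 (sale 16): sell min(16,82)=16. stock: 82 - 16 = 66. total_sold = 18
  Event 6 (sale 13): sell min(13,66)=13. stock: 66 - 13 = 53. total_sold = 31
  Event 7 (sale 17): sell min(17,53)=17. stock: 53 - 17 = 36. total_sold = 48
  Event 8 (sale 1): sell min(1,36)=1. stock: 36 - 1 = 35. total_sold = 49
  Event 9 (sale 15): sell min(15,35)=15. stock: 35 - 15 = 20. total_sold = 64
  Event 10 (sale 19): sell min(19,20)=19. stock: 20 - 19 = 1. total_sold = 83
  Event 11 (return 3): 1 + 3 = 4
  Event 12 (sale 12): sell min(12,4)=4. stock: 4 - 4 = 0. total_sold = 87
Final: stock = 0, total_sold = 87

Checking against threshold 15:
  After event 1: stock=35 > 15
  After event 2: stock=60 > 15
  After event 3: stock=58 > 15
  After event 4: stock=82 > 15
  After event 5: stock=66 > 15
  After event 6: stock=53 > 15
  After event 7: stock=36 > 15
  After event 8: stock=35 > 15
  After event 9: stock=20 > 15
  After event 10: stock=1 <= 15 -> ALERT
  After event 11: stock=4 <= 15 -> ALERT
  After event 12: stock=0 <= 15 -> ALERT
Alert events: [10, 11, 12]. Count = 3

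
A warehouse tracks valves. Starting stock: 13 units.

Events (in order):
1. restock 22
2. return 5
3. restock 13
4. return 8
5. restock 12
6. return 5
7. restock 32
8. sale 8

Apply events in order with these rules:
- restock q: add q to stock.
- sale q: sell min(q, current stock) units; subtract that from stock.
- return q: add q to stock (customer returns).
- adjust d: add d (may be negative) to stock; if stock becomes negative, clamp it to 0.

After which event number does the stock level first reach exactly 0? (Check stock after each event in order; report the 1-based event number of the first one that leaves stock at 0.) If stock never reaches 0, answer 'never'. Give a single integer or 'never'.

Processing events:
Start: stock = 13
  Event 1 (restock 22): 13 + 22 = 35
  Event 2 (return 5): 35 + 5 = 40
  Event 3 (restock 13): 40 + 13 = 53
  Event 4 (return 8): 53 + 8 = 61
  Event 5 (restock 12): 61 + 12 = 73
  Event 6 (return 5): 73 + 5 = 78
  Event 7 (restock 32): 78 + 32 = 110
  Event 8 (sale 8): sell min(8,110)=8. stock: 110 - 8 = 102. total_sold = 8
Final: stock = 102, total_sold = 8

Stock never reaches 0.

Answer: never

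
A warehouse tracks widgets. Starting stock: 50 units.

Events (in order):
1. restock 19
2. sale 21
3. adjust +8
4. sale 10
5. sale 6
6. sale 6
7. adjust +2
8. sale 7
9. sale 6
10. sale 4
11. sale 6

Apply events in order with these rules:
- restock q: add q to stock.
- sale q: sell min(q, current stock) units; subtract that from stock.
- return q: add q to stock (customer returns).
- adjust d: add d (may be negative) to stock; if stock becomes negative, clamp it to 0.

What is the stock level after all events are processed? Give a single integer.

Processing events:
Start: stock = 50
  Event 1 (restock 19): 50 + 19 = 69
  Event 2 (sale 21): sell min(21,69)=21. stock: 69 - 21 = 48. total_sold = 21
  Event 3 (adjust +8): 48 + 8 = 56
  Event 4 (sale 10): sell min(10,56)=10. stock: 56 - 10 = 46. total_sold = 31
  Event 5 (sale 6): sell min(6,46)=6. stock: 46 - 6 = 40. total_sold = 37
  Event 6 (sale 6): sell min(6,40)=6. stock: 40 - 6 = 34. total_sold = 43
  Event 7 (adjust +2): 34 + 2 = 36
  Event 8 (sale 7): sell min(7,36)=7. stock: 36 - 7 = 29. total_sold = 50
  Event 9 (sale 6): sell min(6,29)=6. stock: 29 - 6 = 23. total_sold = 56
  Event 10 (sale 4): sell min(4,23)=4. stock: 23 - 4 = 19. total_sold = 60
  Event 11 (sale 6): sell min(6,19)=6. stock: 19 - 6 = 13. total_sold = 66
Final: stock = 13, total_sold = 66

Answer: 13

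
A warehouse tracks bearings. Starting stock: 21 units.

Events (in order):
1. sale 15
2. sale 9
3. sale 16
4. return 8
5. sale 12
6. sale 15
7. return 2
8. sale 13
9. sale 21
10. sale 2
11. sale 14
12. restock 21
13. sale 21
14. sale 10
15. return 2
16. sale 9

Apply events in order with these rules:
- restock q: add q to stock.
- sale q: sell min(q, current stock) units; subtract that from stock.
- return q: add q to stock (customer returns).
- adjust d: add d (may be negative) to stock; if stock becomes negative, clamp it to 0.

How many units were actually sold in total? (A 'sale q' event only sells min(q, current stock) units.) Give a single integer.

Processing events:
Start: stock = 21
  Event 1 (sale 15): sell min(15,21)=15. stock: 21 - 15 = 6. total_sold = 15
  Event 2 (sale 9): sell min(9,6)=6. stock: 6 - 6 = 0. total_sold = 21
  Event 3 (sale 16): sell min(16,0)=0. stock: 0 - 0 = 0. total_sold = 21
  Event 4 (return 8): 0 + 8 = 8
  Event 5 (sale 12): sell min(12,8)=8. stock: 8 - 8 = 0. total_sold = 29
  Event 6 (sale 15): sell min(15,0)=0. stock: 0 - 0 = 0. total_sold = 29
  Event 7 (return 2): 0 + 2 = 2
  Event 8 (sale 13): sell min(13,2)=2. stock: 2 - 2 = 0. total_sold = 31
  Event 9 (sale 21): sell min(21,0)=0. stock: 0 - 0 = 0. total_sold = 31
  Event 10 (sale 2): sell min(2,0)=0. stock: 0 - 0 = 0. total_sold = 31
  Event 11 (sale 14): sell min(14,0)=0. stock: 0 - 0 = 0. total_sold = 31
  Event 12 (restock 21): 0 + 21 = 21
  Event 13 (sale 21): sell min(21,21)=21. stock: 21 - 21 = 0. total_sold = 52
  Event 14 (sale 10): sell min(10,0)=0. stock: 0 - 0 = 0. total_sold = 52
  Event 15 (return 2): 0 + 2 = 2
  Event 16 (sale 9): sell min(9,2)=2. stock: 2 - 2 = 0. total_sold = 54
Final: stock = 0, total_sold = 54

Answer: 54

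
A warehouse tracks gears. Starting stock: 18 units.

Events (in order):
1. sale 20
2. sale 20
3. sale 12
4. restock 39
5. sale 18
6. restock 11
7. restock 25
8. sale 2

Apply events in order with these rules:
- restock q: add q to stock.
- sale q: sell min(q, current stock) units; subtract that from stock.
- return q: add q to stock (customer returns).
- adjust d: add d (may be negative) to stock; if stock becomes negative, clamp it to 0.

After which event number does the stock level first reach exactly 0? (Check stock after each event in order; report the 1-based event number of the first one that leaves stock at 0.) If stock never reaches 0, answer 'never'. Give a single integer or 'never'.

Processing events:
Start: stock = 18
  Event 1 (sale 20): sell min(20,18)=18. stock: 18 - 18 = 0. total_sold = 18
  Event 2 (sale 20): sell min(20,0)=0. stock: 0 - 0 = 0. total_sold = 18
  Event 3 (sale 12): sell min(12,0)=0. stock: 0 - 0 = 0. total_sold = 18
  Event 4 (restock 39): 0 + 39 = 39
  Event 5 (sale 18): sell min(18,39)=18. stock: 39 - 18 = 21. total_sold = 36
  Event 6 (restock 11): 21 + 11 = 32
  Event 7 (restock 25): 32 + 25 = 57
  Event 8 (sale 2): sell min(2,57)=2. stock: 57 - 2 = 55. total_sold = 38
Final: stock = 55, total_sold = 38

First zero at event 1.

Answer: 1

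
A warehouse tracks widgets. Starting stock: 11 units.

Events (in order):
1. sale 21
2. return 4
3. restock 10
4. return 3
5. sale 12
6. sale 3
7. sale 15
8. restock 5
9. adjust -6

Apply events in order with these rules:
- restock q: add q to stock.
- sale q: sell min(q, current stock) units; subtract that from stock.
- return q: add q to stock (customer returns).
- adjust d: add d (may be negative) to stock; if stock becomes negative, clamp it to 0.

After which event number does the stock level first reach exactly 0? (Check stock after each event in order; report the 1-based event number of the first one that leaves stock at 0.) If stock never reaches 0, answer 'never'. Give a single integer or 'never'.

Processing events:
Start: stock = 11
  Event 1 (sale 21): sell min(21,11)=11. stock: 11 - 11 = 0. total_sold = 11
  Event 2 (return 4): 0 + 4 = 4
  Event 3 (restock 10): 4 + 10 = 14
  Event 4 (return 3): 14 + 3 = 17
  Event 5 (sale 12): sell min(12,17)=12. stock: 17 - 12 = 5. total_sold = 23
  Event 6 (sale 3): sell min(3,5)=3. stock: 5 - 3 = 2. total_sold = 26
  Event 7 (sale 15): sell min(15,2)=2. stock: 2 - 2 = 0. total_sold = 28
  Event 8 (restock 5): 0 + 5 = 5
  Event 9 (adjust -6): 5 + -6 = 0 (clamped to 0)
Final: stock = 0, total_sold = 28

First zero at event 1.

Answer: 1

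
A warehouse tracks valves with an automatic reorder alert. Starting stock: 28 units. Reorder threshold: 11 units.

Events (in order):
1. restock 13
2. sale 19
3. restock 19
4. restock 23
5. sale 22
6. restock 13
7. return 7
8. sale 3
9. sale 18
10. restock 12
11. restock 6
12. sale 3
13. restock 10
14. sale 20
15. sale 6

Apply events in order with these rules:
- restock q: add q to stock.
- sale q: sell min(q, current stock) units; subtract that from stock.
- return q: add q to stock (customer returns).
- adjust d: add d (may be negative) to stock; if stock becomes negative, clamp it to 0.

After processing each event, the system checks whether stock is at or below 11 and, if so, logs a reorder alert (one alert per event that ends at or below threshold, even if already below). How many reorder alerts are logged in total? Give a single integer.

Processing events:
Start: stock = 28
  Event 1 (restock 13): 28 + 13 = 41
  Event 2 (sale 19): sell min(19,41)=19. stock: 41 - 19 = 22. total_sold = 19
  Event 3 (restock 19): 22 + 19 = 41
  Event 4 (restock 23): 41 + 23 = 64
  Event 5 (sale 22): sell min(22,64)=22. stock: 64 - 22 = 42. total_sold = 41
  Event 6 (restock 13): 42 + 13 = 55
  Event 7 (return 7): 55 + 7 = 62
  Event 8 (sale 3): sell min(3,62)=3. stock: 62 - 3 = 59. total_sold = 44
  Event 9 (sale 18): sell min(18,59)=18. stock: 59 - 18 = 41. total_sold = 62
  Event 10 (restock 12): 41 + 12 = 53
  Event 11 (restock 6): 53 + 6 = 59
  Event 12 (sale 3): sell min(3,59)=3. stock: 59 - 3 = 56. total_sold = 65
  Event 13 (restock 10): 56 + 10 = 66
  Event 14 (sale 20): sell min(20,66)=20. stock: 66 - 20 = 46. total_sold = 85
  Event 15 (sale 6): sell min(6,46)=6. stock: 46 - 6 = 40. total_sold = 91
Final: stock = 40, total_sold = 91

Checking against threshold 11:
  After event 1: stock=41 > 11
  After event 2: stock=22 > 11
  After event 3: stock=41 > 11
  After event 4: stock=64 > 11
  After event 5: stock=42 > 11
  After event 6: stock=55 > 11
  After event 7: stock=62 > 11
  After event 8: stock=59 > 11
  After event 9: stock=41 > 11
  After event 10: stock=53 > 11
  After event 11: stock=59 > 11
  After event 12: stock=56 > 11
  After event 13: stock=66 > 11
  After event 14: stock=46 > 11
  After event 15: stock=40 > 11
Alert events: []. Count = 0

Answer: 0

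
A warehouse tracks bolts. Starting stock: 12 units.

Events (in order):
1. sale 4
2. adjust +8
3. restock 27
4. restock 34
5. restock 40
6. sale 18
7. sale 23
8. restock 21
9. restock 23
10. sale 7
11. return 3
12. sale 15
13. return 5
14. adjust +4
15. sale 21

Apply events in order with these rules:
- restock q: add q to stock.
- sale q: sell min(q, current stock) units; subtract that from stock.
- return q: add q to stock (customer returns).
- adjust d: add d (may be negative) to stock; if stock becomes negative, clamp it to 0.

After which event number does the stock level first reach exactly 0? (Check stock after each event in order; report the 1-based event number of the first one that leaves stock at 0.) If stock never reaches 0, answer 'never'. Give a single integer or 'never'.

Answer: never

Derivation:
Processing events:
Start: stock = 12
  Event 1 (sale 4): sell min(4,12)=4. stock: 12 - 4 = 8. total_sold = 4
  Event 2 (adjust +8): 8 + 8 = 16
  Event 3 (restock 27): 16 + 27 = 43
  Event 4 (restock 34): 43 + 34 = 77
  Event 5 (restock 40): 77 + 40 = 117
  Event 6 (sale 18): sell min(18,117)=18. stock: 117 - 18 = 99. total_sold = 22
  Event 7 (sale 23): sell min(23,99)=23. stock: 99 - 23 = 76. total_sold = 45
  Event 8 (restock 21): 76 + 21 = 97
  Event 9 (restock 23): 97 + 23 = 120
  Event 10 (sale 7): sell min(7,120)=7. stock: 120 - 7 = 113. total_sold = 52
  Event 11 (return 3): 113 + 3 = 116
  Event 12 (sale 15): sell min(15,116)=15. stock: 116 - 15 = 101. total_sold = 67
  Event 13 (return 5): 101 + 5 = 106
  Event 14 (adjust +4): 106 + 4 = 110
  Event 15 (sale 21): sell min(21,110)=21. stock: 110 - 21 = 89. total_sold = 88
Final: stock = 89, total_sold = 88

Stock never reaches 0.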